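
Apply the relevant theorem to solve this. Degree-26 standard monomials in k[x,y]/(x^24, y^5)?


k[x,y], I = (x^24, y^5), d = 26
Need i < 24 and d-i < 5.
Range: 22 <= i <= 23.
H(26) = 2


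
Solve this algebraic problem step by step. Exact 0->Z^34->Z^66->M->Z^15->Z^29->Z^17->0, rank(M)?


Alt sum=0:
(-1)^0*34 + (-1)^1*66 + (-1)^2*? + (-1)^3*15 + (-1)^4*29 + (-1)^5*17=0
rank(M)=35


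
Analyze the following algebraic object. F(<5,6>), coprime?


gcd(5,6)=1 => F=ab-a-b=5*6-5-6=30-11=19


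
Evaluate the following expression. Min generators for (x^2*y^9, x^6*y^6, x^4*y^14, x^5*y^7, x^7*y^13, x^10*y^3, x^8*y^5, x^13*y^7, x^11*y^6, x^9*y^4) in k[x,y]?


Remove redundant (divisible by others).
x^13*y^7 redundant.
x^4*y^14 redundant.
x^7*y^13 redundant.
x^11*y^6 redundant.
Min: x^10*y^3, x^9*y^4, x^8*y^5, x^6*y^6, x^5*y^7, x^2*y^9
Count=6


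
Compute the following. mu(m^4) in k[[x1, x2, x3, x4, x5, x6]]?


C(n+d-1,d)=C(9,4)=126


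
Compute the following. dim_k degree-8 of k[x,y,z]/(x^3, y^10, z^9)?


Need i<3, j<10, k<9 with i+j+k=8.
For each i, j ranges over max(0,8-i-8)..min(9,8-i):
  i=0: j in [0,8] -> 9
  i=1: j in [0,7] -> 8
  i=2: j in [0,6] -> 7
H(8) = 9+8+7 = 24


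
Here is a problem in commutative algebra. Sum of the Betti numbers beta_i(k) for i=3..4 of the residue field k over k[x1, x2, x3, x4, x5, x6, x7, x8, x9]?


Koszul resolution: beta_i(k)=C(n,i), n=9
C(9,3)=84, C(9,4)=126
Sum=210


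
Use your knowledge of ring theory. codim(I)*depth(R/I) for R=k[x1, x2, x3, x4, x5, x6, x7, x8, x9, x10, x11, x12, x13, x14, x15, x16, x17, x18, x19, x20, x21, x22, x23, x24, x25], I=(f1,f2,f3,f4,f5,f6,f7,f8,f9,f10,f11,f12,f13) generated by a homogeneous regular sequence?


codim=13, depth=dim(R/I)=25-13=12
Product=13*12=156


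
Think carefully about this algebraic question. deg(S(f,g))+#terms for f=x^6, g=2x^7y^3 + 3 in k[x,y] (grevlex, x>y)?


LT(f)=x^6, LT(g)=2x^7y^3
lcm(LM)=x^7y^3
S(f,g) (scaled by 2 to clear denominators) = 2xy^3*f - 1*g = -3
1 terms, deg 0.
0+1=1


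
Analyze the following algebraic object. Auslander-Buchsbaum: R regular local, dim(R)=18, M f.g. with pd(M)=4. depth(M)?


pd+depth=depth(R)=18
depth=18-4=14


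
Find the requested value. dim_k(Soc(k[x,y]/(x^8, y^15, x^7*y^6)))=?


Socle = ann(m) = span of standard monomials u with x*u, y*u in I (staircase corners).
Minimal generators: x^8, x^7*y^6, y^15
Corners: x^6y^14, x^7y^5
Socle dim=2


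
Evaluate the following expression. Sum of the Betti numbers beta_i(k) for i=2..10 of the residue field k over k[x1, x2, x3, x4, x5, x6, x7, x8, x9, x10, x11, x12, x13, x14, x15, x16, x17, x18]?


Koszul resolution: beta_i(k)=C(n,i), n=18
C(18,2)=153, C(18,3)=816, C(18,4)=3060, C(18,5)=8568, C(18,6)=18564, C(18,7)=31824, C(18,8)=43758, C(18,9)=48620, C(18,10)=43758
Sum=199121


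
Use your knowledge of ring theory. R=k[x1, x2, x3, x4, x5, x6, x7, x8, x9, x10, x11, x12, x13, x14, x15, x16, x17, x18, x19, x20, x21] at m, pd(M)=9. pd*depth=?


pd+depth=21
depth=21-9=12
pd*depth=9*12=108


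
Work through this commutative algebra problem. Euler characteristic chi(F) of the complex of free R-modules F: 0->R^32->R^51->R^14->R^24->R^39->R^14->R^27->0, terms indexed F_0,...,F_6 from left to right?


chi = sum (-1)^i * rank:
(-1)^0*32=32
(-1)^1*51=-51
(-1)^2*14=14
(-1)^3*24=-24
(-1)^4*39=39
(-1)^5*14=-14
(-1)^6*27=27
chi=23


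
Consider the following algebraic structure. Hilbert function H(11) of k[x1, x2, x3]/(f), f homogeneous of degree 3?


C(13,2)-C(10,2)=78-45=33


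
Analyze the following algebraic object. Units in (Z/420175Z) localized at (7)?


Local ring = Z/16807Z.
phi(16807) = 7^4*(7-1) = 14406


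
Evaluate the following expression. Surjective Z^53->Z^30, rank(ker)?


rank(ker) = 53-30 = 23


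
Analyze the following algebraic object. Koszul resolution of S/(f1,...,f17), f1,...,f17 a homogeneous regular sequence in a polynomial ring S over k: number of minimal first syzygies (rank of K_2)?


Regular sequence => Koszul complex is the minimal free resolution.
Syz_1 minimally generated by Koszul relations f_i*e_j - f_j*e_i (i<j): mu(Syz_1) = beta_2 = C(m,2) = m(m-1)/2
m=17
17*16/2 = 136


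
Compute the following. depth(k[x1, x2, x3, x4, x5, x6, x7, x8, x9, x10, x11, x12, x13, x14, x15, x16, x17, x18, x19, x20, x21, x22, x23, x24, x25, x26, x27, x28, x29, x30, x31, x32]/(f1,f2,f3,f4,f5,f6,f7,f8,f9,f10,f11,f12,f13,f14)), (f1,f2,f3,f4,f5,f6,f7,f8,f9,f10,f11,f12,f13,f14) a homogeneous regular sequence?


depth(R)=32
depth(R/I)=32-14=18


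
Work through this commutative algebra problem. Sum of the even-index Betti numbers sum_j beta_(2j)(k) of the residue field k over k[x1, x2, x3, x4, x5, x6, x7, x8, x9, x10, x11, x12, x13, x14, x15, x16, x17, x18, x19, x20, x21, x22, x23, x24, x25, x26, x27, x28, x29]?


Koszul resolution: beta_i(k)=C(n,i), n=29
sum_even C(29,i) = 2^(n-1) = 2^28 = 268435456


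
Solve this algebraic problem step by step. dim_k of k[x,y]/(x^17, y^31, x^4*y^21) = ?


k[x,y]/I, I = (x^17, y^31, x^4*y^21)
Rect: 17x31=527. Corner: (17-4)x(31-21)=130.
dim = 527-130 = 397


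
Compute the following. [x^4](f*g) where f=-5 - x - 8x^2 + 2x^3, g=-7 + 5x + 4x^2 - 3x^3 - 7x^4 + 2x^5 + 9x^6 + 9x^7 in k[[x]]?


[x^4] = sum a_i*b_j, i+j=4
  -5*-7=35
  -1*-3=3
  -8*4=-32
  2*5=10
Sum=16


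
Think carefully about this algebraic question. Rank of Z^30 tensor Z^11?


rank(M(x)N) = rank(M)*rank(N)
30*11 = 330


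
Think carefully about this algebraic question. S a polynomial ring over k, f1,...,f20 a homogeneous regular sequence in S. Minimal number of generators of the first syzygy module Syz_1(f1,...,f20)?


Regular sequence => Koszul complex is the minimal free resolution.
Syz_1 minimally generated by Koszul relations f_i*e_j - f_j*e_i (i<j): mu(Syz_1) = beta_2 = C(m,2) = m(m-1)/2
m=20
20*19/2 = 190


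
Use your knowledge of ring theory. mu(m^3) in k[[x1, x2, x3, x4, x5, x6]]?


C(n+d-1,d)=C(8,3)=56


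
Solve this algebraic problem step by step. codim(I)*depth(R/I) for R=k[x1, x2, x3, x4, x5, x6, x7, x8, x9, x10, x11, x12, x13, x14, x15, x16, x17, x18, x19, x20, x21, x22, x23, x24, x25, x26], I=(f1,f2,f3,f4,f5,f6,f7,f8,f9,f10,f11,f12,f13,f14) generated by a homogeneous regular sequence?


codim=14, depth=dim(R/I)=26-14=12
Product=14*12=168


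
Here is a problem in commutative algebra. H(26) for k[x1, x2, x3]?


C(d+n-1,n-1)=C(28,2)=378


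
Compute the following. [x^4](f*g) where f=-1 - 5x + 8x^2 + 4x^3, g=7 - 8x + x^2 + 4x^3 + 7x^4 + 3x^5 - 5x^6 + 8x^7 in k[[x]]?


[x^4] = sum a_i*b_j, i+j=4
  -1*7=-7
  -5*4=-20
  8*1=8
  4*-8=-32
Sum=-51


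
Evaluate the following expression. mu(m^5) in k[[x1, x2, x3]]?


C(n+d-1,d)=C(7,5)=21


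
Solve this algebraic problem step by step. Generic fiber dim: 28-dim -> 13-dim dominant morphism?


dim(fiber)=dim(X)-dim(Y)=28-13=15


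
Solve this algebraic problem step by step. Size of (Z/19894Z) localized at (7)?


7-primary part: 19894=7^3*58
Size=7^3=343


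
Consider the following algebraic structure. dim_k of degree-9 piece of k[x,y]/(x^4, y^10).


k[x,y], I = (x^4, y^10), d = 9
Need i < 4 and d-i < 10.
Range: 0 <= i <= 3.
H(9) = 4


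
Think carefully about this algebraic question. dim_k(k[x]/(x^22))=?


Basis: 1,x,...,x^21
dim=22


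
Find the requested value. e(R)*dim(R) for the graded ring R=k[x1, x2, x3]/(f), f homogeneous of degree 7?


e(R)=deg(f)=7, dim(R)=3-1=2
e*dim=7*2=14


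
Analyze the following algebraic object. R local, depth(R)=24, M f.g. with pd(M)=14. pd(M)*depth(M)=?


pd+depth=24
depth=24-14=10
pd*depth=14*10=140


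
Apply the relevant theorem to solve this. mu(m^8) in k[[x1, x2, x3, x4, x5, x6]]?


C(n+d-1,d)=C(13,8)=1287


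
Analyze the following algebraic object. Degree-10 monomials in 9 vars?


C(d+n-1,n-1)=C(18,8)=43758


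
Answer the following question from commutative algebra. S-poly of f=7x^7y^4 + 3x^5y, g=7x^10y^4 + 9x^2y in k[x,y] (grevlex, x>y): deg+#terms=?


LT(f)=7x^7y^4, LT(g)=7x^10y^4
lcm(LM)=x^10y^4
S(f,g) (scaled by 49 to clear denominators) = 7x^3*f - 7*g = 21x^8y - 63x^2y
2 terms, deg 9.
9+2=11


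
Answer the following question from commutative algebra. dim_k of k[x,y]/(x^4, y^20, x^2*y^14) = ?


k[x,y]/I, I = (x^4, y^20, x^2*y^14)
Rect: 4x20=80. Corner: (4-2)x(20-14)=12.
dim = 80-12 = 68


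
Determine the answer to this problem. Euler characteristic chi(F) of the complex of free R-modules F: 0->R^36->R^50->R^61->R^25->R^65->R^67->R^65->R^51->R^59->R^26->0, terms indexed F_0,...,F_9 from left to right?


chi = sum (-1)^i * rank:
(-1)^0*36=36
(-1)^1*50=-50
(-1)^2*61=61
(-1)^3*25=-25
(-1)^4*65=65
(-1)^5*67=-67
(-1)^6*65=65
(-1)^7*51=-51
(-1)^8*59=59
(-1)^9*26=-26
chi=67


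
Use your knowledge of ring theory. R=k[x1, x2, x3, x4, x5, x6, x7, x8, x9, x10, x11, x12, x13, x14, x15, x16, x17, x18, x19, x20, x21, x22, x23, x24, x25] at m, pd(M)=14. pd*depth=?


pd+depth=25
depth=25-14=11
pd*depth=14*11=154


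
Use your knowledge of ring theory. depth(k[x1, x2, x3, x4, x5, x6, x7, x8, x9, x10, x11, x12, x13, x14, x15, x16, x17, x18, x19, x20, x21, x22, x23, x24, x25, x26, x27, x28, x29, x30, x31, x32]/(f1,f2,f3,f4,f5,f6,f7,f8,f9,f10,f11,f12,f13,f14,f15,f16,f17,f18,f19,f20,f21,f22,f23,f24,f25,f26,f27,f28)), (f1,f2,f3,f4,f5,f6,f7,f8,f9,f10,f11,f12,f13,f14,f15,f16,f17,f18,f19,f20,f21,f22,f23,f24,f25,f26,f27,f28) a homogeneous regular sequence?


depth(R)=32
depth(R/I)=32-28=4


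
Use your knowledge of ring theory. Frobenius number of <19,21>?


gcd(19,21)=1 => F=ab-a-b=19*21-19-21=399-40=359


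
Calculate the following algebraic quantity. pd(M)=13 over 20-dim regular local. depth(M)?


pd+depth=depth(R)=20
depth=20-13=7


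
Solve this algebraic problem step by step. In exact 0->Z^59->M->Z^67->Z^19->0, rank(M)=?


Alt sum=0:
(-1)^0*59 + (-1)^1*? + (-1)^2*67 + (-1)^3*19=0
rank(M)=107


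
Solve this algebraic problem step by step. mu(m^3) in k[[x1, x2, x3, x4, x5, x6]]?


C(n+d-1,d)=C(8,3)=56


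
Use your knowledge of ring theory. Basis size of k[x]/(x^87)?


Basis: 1,x,...,x^86
dim=87


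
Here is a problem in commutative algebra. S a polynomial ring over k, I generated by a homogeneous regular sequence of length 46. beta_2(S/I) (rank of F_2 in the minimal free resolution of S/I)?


Regular sequence => Koszul complex is the minimal free resolution.
Syz_1 minimally generated by Koszul relations f_i*e_j - f_j*e_i (i<j): mu(Syz_1) = beta_2 = C(m,2) = m(m-1)/2
m=46
46*45/2 = 1035


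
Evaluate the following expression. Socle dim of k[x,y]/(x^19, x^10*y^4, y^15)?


Socle = ann(m) = span of standard monomials u with x*u, y*u in I (staircase corners).
Minimal generators: x^19, x^10*y^4, y^15
Corners: x^9y^14, x^18y^3
Socle dim=2


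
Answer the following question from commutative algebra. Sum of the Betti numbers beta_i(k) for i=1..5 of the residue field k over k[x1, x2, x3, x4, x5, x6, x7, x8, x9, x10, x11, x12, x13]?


Koszul resolution: beta_i(k)=C(n,i), n=13
C(13,1)=13, C(13,2)=78, C(13,3)=286, C(13,4)=715, C(13,5)=1287
Sum=2379


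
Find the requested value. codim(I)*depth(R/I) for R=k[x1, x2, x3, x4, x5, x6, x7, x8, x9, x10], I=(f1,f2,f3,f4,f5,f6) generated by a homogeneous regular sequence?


codim=6, depth=dim(R/I)=10-6=4
Product=6*4=24


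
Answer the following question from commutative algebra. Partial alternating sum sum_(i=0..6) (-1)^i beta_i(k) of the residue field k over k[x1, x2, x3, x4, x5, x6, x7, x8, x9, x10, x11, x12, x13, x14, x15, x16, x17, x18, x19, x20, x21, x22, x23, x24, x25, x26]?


Koszul resolution: beta_i(k)=C(n,i), n=26
sum_(i=0..p) (-1)^i C(n,i) = (-1)^p C(n-1,p)
(-1)^6*C(25,6) = (-1)^6*177100 = 177100


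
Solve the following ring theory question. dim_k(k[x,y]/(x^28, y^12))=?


Basis: x^i*y^j, i<28, j<12
28*12=336


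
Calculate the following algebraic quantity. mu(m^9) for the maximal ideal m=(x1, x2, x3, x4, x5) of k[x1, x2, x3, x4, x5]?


Graded Nakayama: mu(m^d) = dim_k (m^d/m^(d+1)) = #degree-9 monomials in 5 vars
C(n+d-1,d)=C(13,9)=715


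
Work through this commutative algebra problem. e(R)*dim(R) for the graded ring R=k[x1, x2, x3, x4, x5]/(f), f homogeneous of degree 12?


e(R)=deg(f)=12, dim(R)=5-1=4
e*dim=12*4=48


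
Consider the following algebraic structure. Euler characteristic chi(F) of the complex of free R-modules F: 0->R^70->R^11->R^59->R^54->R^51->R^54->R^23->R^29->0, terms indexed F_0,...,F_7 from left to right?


chi = sum (-1)^i * rank:
(-1)^0*70=70
(-1)^1*11=-11
(-1)^2*59=59
(-1)^3*54=-54
(-1)^4*51=51
(-1)^5*54=-54
(-1)^6*23=23
(-1)^7*29=-29
chi=55


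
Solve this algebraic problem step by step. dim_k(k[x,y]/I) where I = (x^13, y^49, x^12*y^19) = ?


k[x,y]/I, I = (x^13, y^49, x^12*y^19)
Rect: 13x49=637. Corner: (13-12)x(49-19)=30.
dim = 637-30 = 607


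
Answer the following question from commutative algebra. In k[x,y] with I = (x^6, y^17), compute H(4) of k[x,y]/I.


k[x,y], I = (x^6, y^17), d = 4
Need i < 6 and d-i < 17.
Range: 0 <= i <= 4.
H(4) = 5


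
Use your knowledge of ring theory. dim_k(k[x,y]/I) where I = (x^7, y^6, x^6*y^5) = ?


k[x,y]/I, I = (x^7, y^6, x^6*y^5)
Rect: 7x6=42. Corner: (7-6)x(6-5)=1.
dim = 42-1 = 41


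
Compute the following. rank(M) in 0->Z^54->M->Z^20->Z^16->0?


Alt sum=0:
(-1)^0*54 + (-1)^1*? + (-1)^2*20 + (-1)^3*16=0
rank(M)=58


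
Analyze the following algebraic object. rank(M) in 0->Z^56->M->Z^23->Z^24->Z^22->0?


Alt sum=0:
(-1)^0*56 + (-1)^1*? + (-1)^2*23 + (-1)^3*24 + (-1)^4*22=0
rank(M)=77


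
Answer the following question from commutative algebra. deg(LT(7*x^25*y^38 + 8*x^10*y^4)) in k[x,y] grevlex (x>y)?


LT: 7*x^25*y^38
deg_x=25, deg_y=38
Total=25+38=63


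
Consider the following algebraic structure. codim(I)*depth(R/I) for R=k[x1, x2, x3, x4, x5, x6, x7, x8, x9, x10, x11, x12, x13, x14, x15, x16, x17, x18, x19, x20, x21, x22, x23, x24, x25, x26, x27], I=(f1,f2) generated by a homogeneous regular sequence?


codim=2, depth=dim(R/I)=27-2=25
Product=2*25=50


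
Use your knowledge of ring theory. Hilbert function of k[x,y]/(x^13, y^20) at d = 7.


k[x,y], I = (x^13, y^20), d = 7
Need i < 13 and d-i < 20.
Range: 0 <= i <= 7.
H(7) = 8


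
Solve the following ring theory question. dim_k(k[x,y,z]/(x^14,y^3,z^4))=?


Basis: x^iy^jz^k, i<14,j<3,k<4
14*3*4=168


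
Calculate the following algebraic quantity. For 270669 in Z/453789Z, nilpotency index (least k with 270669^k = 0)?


270669^k mod 453789:
k=1: 270669
k=2: 196245
k=3: 74088
k=4: 388962
k=5: 0
First zero at k = 5


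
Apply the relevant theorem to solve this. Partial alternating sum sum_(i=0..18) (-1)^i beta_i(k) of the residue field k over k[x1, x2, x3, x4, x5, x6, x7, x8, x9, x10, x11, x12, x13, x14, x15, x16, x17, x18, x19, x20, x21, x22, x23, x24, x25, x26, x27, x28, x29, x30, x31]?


Koszul resolution: beta_i(k)=C(n,i), n=31
sum_(i=0..p) (-1)^i C(n,i) = (-1)^p C(n-1,p)
(-1)^18*C(30,18) = (-1)^18*86493225 = 86493225


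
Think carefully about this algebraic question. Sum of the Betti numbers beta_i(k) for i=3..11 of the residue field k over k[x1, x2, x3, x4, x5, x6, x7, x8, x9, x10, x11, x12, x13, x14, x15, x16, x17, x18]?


Koszul resolution: beta_i(k)=C(n,i), n=18
C(18,3)=816, C(18,4)=3060, C(18,5)=8568, C(18,6)=18564, C(18,7)=31824, C(18,8)=43758, C(18,9)=48620, C(18,10)=43758, C(18,11)=31824
Sum=230792


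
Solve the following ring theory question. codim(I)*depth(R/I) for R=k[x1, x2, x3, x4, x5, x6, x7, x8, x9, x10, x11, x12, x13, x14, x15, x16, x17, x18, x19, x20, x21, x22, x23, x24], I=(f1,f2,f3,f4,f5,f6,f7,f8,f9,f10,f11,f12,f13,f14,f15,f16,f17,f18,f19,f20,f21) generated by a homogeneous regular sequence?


codim=21, depth=dim(R/I)=24-21=3
Product=21*3=63


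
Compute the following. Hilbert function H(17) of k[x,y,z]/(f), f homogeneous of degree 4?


C(19,2)-C(15,2)=171-105=66


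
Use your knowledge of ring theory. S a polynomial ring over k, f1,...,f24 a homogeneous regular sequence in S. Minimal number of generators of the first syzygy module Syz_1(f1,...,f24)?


Regular sequence => Koszul complex is the minimal free resolution.
Syz_1 minimally generated by Koszul relations f_i*e_j - f_j*e_i (i<j): mu(Syz_1) = beta_2 = C(m,2) = m(m-1)/2
m=24
24*23/2 = 276


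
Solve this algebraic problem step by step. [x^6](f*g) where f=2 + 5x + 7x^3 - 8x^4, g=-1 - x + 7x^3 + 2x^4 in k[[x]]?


[x^6] = sum a_i*b_j, i+j=6
  7*7=49
Sum=49


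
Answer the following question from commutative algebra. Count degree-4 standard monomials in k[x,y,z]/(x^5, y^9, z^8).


Need i<5, j<9, k<8 with i+j+k=4.
For each i, j ranges over max(0,4-i-7)..min(8,4-i):
  i=0: j in [0,4] -> 5
  i=1: j in [0,3] -> 4
  i=2: j in [0,2] -> 3
  i=3: j in [0,1] -> 2
  i=4: j in [0,0] -> 1
H(4) = 5+4+3+2+1 = 15


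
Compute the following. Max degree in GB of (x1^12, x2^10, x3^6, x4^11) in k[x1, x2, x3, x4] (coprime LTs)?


Pure powers, coprime LTs => already GB.
Degrees: 12, 10, 6, 11
Max=12


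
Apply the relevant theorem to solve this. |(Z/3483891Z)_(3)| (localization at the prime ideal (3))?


3-primary part: 3483891=3^10*59
Size=3^10=59049


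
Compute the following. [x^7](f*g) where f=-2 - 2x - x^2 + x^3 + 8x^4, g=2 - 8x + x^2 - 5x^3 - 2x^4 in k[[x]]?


[x^7] = sum a_i*b_j, i+j=7
  1*-2=-2
  8*-5=-40
Sum=-42


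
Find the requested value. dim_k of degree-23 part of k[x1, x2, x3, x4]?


C(d+n-1,n-1)=C(26,3)=2600


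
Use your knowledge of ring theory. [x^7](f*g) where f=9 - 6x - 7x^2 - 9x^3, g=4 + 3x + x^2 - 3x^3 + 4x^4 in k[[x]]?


[x^7] = sum a_i*b_j, i+j=7
  -9*4=-36
Sum=-36


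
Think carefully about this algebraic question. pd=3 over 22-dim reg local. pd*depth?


pd+depth=22
depth=22-3=19
pd*depth=3*19=57


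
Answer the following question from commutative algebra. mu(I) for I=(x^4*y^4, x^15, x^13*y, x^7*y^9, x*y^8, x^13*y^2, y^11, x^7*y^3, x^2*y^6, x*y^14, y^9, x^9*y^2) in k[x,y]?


Remove redundant (divisible by others).
x^7*y^9 redundant.
y^11 redundant.
x^13*y^2 redundant.
x*y^14 redundant.
Min: x^15, x^13*y, x^9*y^2, x^7*y^3, x^4*y^4, x^2*y^6, x*y^8, y^9
Count=8


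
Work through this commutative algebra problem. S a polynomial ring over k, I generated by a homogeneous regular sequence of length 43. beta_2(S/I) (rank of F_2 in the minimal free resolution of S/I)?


Regular sequence => Koszul complex is the minimal free resolution.
Syz_1 minimally generated by Koszul relations f_i*e_j - f_j*e_i (i<j): mu(Syz_1) = beta_2 = C(m,2) = m(m-1)/2
m=43
43*42/2 = 903


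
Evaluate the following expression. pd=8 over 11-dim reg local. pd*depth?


pd+depth=11
depth=11-8=3
pd*depth=8*3=24


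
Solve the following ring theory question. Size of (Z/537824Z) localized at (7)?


7-primary part: 537824=7^5*32
Size=7^5=16807


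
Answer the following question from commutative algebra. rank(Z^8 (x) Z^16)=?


rank(M(x)N) = rank(M)*rank(N)
8*16 = 128


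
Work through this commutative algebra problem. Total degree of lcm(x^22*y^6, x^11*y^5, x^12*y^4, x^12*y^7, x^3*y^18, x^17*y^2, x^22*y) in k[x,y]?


lcm = componentwise max:
x: max(22,11,12,12,3,17,22)=22
y: max(6,5,4,7,18,2,1)=18
Total=22+18=40


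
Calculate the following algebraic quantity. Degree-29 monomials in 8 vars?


C(d+n-1,n-1)=C(36,7)=8347680


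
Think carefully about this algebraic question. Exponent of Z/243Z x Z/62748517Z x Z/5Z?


Exponent = lcm of the cyclic orders; pairwise coprime => product.
3^5*13^7*5^1=243*62748517*5=76239448155


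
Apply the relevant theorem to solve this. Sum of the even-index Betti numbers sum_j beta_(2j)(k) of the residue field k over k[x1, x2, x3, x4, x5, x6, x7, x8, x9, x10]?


Koszul resolution: beta_i(k)=C(n,i), n=10
sum_even C(10,i) = 2^(n-1) = 2^9 = 512


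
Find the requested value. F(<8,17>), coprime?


gcd(8,17)=1 => F=ab-a-b=8*17-8-17=136-25=111


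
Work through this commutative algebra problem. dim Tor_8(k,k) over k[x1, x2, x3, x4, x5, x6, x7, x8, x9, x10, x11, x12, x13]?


Koszul: C(n,i)=C(13,8)=1287


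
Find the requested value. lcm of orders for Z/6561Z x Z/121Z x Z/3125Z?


Exponent = lcm of the cyclic orders; pairwise coprime => product.
3^8*11^2*5^5=6561*121*3125=2480878125


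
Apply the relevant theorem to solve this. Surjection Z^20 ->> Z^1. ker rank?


rank(ker) = 20-1 = 19


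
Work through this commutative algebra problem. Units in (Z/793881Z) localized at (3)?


Local ring = Z/6561Z.
phi(6561) = 3^7*(3-1) = 4374


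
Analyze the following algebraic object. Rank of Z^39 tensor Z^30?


rank(M(x)N) = rank(M)*rank(N)
39*30 = 1170


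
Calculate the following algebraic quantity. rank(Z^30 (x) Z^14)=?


rank(M(x)N) = rank(M)*rank(N)
30*14 = 420


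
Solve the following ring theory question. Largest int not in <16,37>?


gcd(16,37)=1 => F=ab-a-b=16*37-16-37=592-53=539


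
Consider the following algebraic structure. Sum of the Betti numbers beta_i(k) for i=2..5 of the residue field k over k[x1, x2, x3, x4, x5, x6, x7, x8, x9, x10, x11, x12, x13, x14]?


Koszul resolution: beta_i(k)=C(n,i), n=14
C(14,2)=91, C(14,3)=364, C(14,4)=1001, C(14,5)=2002
Sum=3458


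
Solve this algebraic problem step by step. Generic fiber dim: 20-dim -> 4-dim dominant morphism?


dim(fiber)=dim(X)-dim(Y)=20-4=16


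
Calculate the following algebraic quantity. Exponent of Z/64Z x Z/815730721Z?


Exponent = lcm of the cyclic orders; pairwise coprime => product.
2^6*13^8=64*815730721=52206766144


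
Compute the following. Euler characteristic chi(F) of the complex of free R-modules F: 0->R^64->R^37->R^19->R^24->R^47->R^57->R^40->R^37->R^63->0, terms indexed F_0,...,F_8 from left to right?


chi = sum (-1)^i * rank:
(-1)^0*64=64
(-1)^1*37=-37
(-1)^2*19=19
(-1)^3*24=-24
(-1)^4*47=47
(-1)^5*57=-57
(-1)^6*40=40
(-1)^7*37=-37
(-1)^8*63=63
chi=78


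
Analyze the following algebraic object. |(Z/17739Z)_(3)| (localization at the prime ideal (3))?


3-primary part: 17739=3^5*73
Size=3^5=243


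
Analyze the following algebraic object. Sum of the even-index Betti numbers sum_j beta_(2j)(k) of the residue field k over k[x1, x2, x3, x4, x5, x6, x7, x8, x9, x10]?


Koszul resolution: beta_i(k)=C(n,i), n=10
sum_even C(10,i) = 2^(n-1) = 2^9 = 512


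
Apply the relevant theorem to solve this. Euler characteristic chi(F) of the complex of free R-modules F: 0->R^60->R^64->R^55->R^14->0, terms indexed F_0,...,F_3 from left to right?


chi = sum (-1)^i * rank:
(-1)^0*60=60
(-1)^1*64=-64
(-1)^2*55=55
(-1)^3*14=-14
chi=37


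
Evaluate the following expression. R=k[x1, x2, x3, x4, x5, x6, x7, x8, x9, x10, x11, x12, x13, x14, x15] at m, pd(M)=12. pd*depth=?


pd+depth=15
depth=15-12=3
pd*depth=12*3=36


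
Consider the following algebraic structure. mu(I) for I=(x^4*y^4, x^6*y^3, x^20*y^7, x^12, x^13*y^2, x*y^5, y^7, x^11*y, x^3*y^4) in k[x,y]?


Remove redundant (divisible by others).
x^4*y^4 redundant.
x^13*y^2 redundant.
x^20*y^7 redundant.
Min: x^12, x^11*y, x^6*y^3, x^3*y^4, x*y^5, y^7
Count=6


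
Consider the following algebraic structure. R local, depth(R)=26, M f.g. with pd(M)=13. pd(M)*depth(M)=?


pd+depth=26
depth=26-13=13
pd*depth=13*13=169


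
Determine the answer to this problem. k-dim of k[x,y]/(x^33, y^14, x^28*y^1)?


k[x,y]/I, I = (x^33, y^14, x^28*y^1)
Rect: 33x14=462. Corner: (33-28)x(14-1)=65.
dim = 462-65 = 397


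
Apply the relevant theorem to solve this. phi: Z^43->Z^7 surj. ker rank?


rank(ker) = 43-7 = 36


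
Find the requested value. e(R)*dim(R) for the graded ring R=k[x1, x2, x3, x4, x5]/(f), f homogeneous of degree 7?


e(R)=deg(f)=7, dim(R)=5-1=4
e*dim=7*4=28


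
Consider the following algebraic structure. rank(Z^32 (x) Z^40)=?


rank(M(x)N) = rank(M)*rank(N)
32*40 = 1280


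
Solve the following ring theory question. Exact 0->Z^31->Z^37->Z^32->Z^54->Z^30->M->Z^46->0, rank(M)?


Alt sum=0:
(-1)^0*31 + (-1)^1*37 + (-1)^2*32 + (-1)^3*54 + (-1)^4*30 + (-1)^5*? + (-1)^6*46=0
rank(M)=48


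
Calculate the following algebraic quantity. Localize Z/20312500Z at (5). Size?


5-primary part: 20312500=5^8*52
Size=5^8=390625


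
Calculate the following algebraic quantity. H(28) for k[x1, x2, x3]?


C(d+n-1,n-1)=C(30,2)=435


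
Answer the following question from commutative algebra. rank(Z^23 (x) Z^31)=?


rank(M(x)N) = rank(M)*rank(N)
23*31 = 713


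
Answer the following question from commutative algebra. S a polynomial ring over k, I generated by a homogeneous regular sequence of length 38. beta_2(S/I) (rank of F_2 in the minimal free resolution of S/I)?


Regular sequence => Koszul complex is the minimal free resolution.
Syz_1 minimally generated by Koszul relations f_i*e_j - f_j*e_i (i<j): mu(Syz_1) = beta_2 = C(m,2) = m(m-1)/2
m=38
38*37/2 = 703


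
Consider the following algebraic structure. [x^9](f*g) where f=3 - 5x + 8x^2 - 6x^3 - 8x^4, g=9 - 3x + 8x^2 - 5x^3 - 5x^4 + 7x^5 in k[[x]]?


[x^9] = sum a_i*b_j, i+j=9
  -8*7=-56
Sum=-56


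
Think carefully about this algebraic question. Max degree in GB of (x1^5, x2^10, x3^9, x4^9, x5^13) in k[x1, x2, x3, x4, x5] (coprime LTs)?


Pure powers, coprime LTs => already GB.
Degrees: 5, 10, 9, 9, 13
Max=13


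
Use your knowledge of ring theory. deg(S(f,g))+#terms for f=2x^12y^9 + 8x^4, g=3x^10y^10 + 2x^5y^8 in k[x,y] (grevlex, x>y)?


LT(f)=2x^12y^9, LT(g)=3x^10y^10
lcm(LM)=x^12y^10
S(f,g) (scaled by 6 to clear denominators) = 3y*f - 2x^2*g = -4x^7y^8 + 24x^4y
2 terms, deg 15.
15+2=17


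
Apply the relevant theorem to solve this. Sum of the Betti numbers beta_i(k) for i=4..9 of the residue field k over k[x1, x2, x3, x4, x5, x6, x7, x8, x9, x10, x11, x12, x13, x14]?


Koszul resolution: beta_i(k)=C(n,i), n=14
C(14,4)=1001, C(14,5)=2002, C(14,6)=3003, C(14,7)=3432, C(14,8)=3003, C(14,9)=2002
Sum=14443


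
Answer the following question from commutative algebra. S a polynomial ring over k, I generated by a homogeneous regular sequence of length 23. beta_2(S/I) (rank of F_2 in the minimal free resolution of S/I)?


Regular sequence => Koszul complex is the minimal free resolution.
Syz_1 minimally generated by Koszul relations f_i*e_j - f_j*e_i (i<j): mu(Syz_1) = beta_2 = C(m,2) = m(m-1)/2
m=23
23*22/2 = 253


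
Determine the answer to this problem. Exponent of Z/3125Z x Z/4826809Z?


Exponent = lcm of the cyclic orders; pairwise coprime => product.
5^5*13^6=3125*4826809=15083778125


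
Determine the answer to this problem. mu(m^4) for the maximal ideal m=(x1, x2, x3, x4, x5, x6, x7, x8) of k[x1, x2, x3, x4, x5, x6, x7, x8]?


Graded Nakayama: mu(m^d) = dim_k (m^d/m^(d+1)) = #degree-4 monomials in 8 vars
C(n+d-1,d)=C(11,4)=330


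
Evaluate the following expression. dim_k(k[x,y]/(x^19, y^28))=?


Basis: x^i*y^j, i<19, j<28
19*28=532


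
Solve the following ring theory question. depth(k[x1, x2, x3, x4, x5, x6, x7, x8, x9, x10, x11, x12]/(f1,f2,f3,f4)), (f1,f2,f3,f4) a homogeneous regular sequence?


depth(R)=12
depth(R/I)=12-4=8


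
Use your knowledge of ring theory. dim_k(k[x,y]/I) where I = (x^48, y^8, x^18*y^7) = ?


k[x,y]/I, I = (x^48, y^8, x^18*y^7)
Rect: 48x8=384. Corner: (48-18)x(8-7)=30.
dim = 384-30 = 354


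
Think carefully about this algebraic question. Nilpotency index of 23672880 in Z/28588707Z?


23672880^k mod 28588707:
k=1: 23672880
k=2: 7195797
k=3: 0
First zero at k = 3


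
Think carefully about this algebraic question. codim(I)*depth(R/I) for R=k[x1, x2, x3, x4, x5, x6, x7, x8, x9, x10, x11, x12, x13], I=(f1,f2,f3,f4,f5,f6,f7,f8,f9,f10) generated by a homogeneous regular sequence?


codim=10, depth=dim(R/I)=13-10=3
Product=10*3=30


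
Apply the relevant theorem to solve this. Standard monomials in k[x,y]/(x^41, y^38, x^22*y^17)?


k[x,y]/I, I = (x^41, y^38, x^22*y^17)
Rect: 41x38=1558. Corner: (41-22)x(38-17)=399.
dim = 1558-399 = 1159


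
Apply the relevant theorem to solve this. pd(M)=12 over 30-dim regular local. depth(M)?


pd+depth=depth(R)=30
depth=30-12=18


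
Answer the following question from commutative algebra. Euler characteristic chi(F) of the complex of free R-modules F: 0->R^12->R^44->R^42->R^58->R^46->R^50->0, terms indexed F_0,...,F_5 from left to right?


chi = sum (-1)^i * rank:
(-1)^0*12=12
(-1)^1*44=-44
(-1)^2*42=42
(-1)^3*58=-58
(-1)^4*46=46
(-1)^5*50=-50
chi=-52


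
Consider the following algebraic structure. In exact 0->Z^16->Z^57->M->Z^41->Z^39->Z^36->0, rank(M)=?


Alt sum=0:
(-1)^0*16 + (-1)^1*57 + (-1)^2*? + (-1)^3*41 + (-1)^4*39 + (-1)^5*36=0
rank(M)=79


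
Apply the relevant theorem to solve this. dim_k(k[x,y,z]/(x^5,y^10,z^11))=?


Basis: x^iy^jz^k, i<5,j<10,k<11
5*10*11=550


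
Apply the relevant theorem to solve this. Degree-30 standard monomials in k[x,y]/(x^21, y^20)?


k[x,y], I = (x^21, y^20), d = 30
Need i < 21 and d-i < 20.
Range: 11 <= i <= 20.
H(30) = 10


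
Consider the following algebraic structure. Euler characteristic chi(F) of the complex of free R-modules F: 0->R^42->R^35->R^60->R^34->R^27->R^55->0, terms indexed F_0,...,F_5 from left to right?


chi = sum (-1)^i * rank:
(-1)^0*42=42
(-1)^1*35=-35
(-1)^2*60=60
(-1)^3*34=-34
(-1)^4*27=27
(-1)^5*55=-55
chi=5


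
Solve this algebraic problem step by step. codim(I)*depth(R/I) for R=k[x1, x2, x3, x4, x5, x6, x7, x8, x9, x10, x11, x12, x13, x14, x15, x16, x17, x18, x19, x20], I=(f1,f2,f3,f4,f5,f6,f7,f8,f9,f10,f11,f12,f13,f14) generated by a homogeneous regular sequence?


codim=14, depth=dim(R/I)=20-14=6
Product=14*6=84


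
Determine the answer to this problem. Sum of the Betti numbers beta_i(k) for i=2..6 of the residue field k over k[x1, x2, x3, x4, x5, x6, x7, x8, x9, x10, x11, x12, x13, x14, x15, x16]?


Koszul resolution: beta_i(k)=C(n,i), n=16
C(16,2)=120, C(16,3)=560, C(16,4)=1820, C(16,5)=4368, C(16,6)=8008
Sum=14876


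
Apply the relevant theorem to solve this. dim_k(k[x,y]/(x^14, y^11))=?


Basis: x^i*y^j, i<14, j<11
14*11=154


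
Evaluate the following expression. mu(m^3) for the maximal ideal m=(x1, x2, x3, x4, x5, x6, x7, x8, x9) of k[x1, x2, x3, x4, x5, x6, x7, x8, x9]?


Graded Nakayama: mu(m^d) = dim_k (m^d/m^(d+1)) = #degree-3 monomials in 9 vars
C(n+d-1,d)=C(11,3)=165


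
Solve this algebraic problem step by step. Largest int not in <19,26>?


gcd(19,26)=1 => F=ab-a-b=19*26-19-26=494-45=449


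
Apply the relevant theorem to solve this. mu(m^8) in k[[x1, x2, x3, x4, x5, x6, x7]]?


C(n+d-1,d)=C(14,8)=3003


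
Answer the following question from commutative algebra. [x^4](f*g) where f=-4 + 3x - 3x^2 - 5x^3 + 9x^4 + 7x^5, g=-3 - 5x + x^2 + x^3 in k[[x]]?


[x^4] = sum a_i*b_j, i+j=4
  3*1=3
  -3*1=-3
  -5*-5=25
  9*-3=-27
Sum=-2


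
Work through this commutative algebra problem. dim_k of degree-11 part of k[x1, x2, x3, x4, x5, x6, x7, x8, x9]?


C(d+n-1,n-1)=C(19,8)=75582


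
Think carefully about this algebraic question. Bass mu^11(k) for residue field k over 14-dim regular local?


C(n,i)=C(14,11)=364


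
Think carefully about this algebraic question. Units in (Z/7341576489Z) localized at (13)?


Local ring = Z/815730721Z.
phi(815730721) = 13^7*(13-1) = 752982204


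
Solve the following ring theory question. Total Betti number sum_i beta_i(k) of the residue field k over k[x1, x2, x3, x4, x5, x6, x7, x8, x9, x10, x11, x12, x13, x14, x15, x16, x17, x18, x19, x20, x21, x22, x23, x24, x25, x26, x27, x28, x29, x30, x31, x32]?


Koszul resolution: beta_i(k)=C(n,i), n=32
sum_i C(32,i) = 2^32 = 4294967296


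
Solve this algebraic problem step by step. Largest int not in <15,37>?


gcd(15,37)=1 => F=ab-a-b=15*37-15-37=555-52=503


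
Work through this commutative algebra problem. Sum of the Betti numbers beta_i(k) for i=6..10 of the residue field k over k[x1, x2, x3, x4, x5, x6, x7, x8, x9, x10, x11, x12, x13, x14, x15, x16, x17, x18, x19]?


Koszul resolution: beta_i(k)=C(n,i), n=19
C(19,6)=27132, C(19,7)=50388, C(19,8)=75582, C(19,9)=92378, C(19,10)=92378
Sum=337858


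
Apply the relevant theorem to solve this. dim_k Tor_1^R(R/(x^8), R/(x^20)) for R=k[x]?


Tor_1(R/I,R/J)=(I cap J)/IJ=(x^20)/(x^28)
dim=28-20=min(8,20)=8


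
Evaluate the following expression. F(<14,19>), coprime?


gcd(14,19)=1 => F=ab-a-b=14*19-14-19=266-33=233


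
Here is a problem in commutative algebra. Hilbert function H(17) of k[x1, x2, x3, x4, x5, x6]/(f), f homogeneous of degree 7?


C(22,5)-C(15,5)=26334-3003=23331


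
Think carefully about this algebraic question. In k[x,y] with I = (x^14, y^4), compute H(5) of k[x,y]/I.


k[x,y], I = (x^14, y^4), d = 5
Need i < 14 and d-i < 4.
Range: 2 <= i <= 5.
H(5) = 4


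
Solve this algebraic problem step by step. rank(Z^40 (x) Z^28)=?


rank(M(x)N) = rank(M)*rank(N)
40*28 = 1120


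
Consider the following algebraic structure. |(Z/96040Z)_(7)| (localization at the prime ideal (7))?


7-primary part: 96040=7^4*40
Size=7^4=2401


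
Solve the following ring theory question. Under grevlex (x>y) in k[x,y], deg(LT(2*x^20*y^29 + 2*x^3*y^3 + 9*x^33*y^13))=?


LT: 2*x^20*y^29
deg_x=20, deg_y=29
Total=20+29=49


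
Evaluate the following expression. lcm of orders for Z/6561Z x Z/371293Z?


Exponent = lcm of the cyclic orders; pairwise coprime => product.
3^8*13^5=6561*371293=2436053373


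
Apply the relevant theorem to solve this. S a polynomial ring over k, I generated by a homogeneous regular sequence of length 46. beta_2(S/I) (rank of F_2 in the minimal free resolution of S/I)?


Regular sequence => Koszul complex is the minimal free resolution.
Syz_1 minimally generated by Koszul relations f_i*e_j - f_j*e_i (i<j): mu(Syz_1) = beta_2 = C(m,2) = m(m-1)/2
m=46
46*45/2 = 1035


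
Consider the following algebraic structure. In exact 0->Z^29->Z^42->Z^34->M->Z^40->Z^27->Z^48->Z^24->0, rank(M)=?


Alt sum=0:
(-1)^0*29 + (-1)^1*42 + (-1)^2*34 + (-1)^3*? + (-1)^4*40 + (-1)^5*27 + (-1)^6*48 + (-1)^7*24=0
rank(M)=58


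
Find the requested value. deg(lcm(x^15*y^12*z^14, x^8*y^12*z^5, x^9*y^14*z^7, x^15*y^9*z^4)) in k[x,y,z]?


lcm = componentwise max:
x: max(15,8,9,15)=15
y: max(12,12,14,9)=14
z: max(14,5,7,4)=14
Total=15+14+14=43


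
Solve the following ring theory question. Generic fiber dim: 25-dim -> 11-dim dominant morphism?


dim(fiber)=dim(X)-dim(Y)=25-11=14


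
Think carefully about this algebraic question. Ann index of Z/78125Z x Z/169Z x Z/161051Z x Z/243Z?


Exponent = lcm of the cyclic orders; pairwise coprime => product.
5^7*13^2*11^5*3^5=78125*169*161051*243=516709485703125


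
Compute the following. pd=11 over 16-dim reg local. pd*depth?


pd+depth=16
depth=16-11=5
pd*depth=11*5=55


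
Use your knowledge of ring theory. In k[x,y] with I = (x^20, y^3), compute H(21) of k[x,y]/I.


k[x,y], I = (x^20, y^3), d = 21
Need i < 20 and d-i < 3.
Range: 19 <= i <= 19.
H(21) = 1


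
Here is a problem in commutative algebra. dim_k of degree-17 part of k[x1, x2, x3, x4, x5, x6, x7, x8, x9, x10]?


C(d+n-1,n-1)=C(26,9)=3124550


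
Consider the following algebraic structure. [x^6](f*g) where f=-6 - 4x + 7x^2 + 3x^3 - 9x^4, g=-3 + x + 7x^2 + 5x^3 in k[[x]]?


[x^6] = sum a_i*b_j, i+j=6
  3*5=15
  -9*7=-63
Sum=-48


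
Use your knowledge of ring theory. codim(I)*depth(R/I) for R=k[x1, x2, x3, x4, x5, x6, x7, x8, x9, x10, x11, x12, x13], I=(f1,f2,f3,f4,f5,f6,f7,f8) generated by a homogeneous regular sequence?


codim=8, depth=dim(R/I)=13-8=5
Product=8*5=40


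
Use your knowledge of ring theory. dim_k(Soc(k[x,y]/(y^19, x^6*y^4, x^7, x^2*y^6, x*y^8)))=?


Socle = ann(m) = span of standard monomials u with x*u, y*u in I (staircase corners).
Minimal generators: x^7, x^6*y^4, x^2*y^6, x*y^8, y^19
Corners: y^18, xy^7, x^5y^5, x^6y^3
Socle dim=4


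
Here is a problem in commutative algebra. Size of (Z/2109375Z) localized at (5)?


5-primary part: 2109375=5^7*27
Size=5^7=78125


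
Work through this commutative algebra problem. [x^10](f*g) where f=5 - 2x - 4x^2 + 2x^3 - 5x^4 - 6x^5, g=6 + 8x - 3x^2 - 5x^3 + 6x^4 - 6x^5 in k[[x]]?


[x^10] = sum a_i*b_j, i+j=10
  -6*-6=36
Sum=36


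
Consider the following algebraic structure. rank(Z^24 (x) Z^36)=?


rank(M(x)N) = rank(M)*rank(N)
24*36 = 864


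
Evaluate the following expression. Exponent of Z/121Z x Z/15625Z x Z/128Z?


Exponent = lcm of the cyclic orders; pairwise coprime => product.
11^2*5^6*2^7=121*15625*128=242000000


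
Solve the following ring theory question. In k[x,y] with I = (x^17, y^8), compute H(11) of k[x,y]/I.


k[x,y], I = (x^17, y^8), d = 11
Need i < 17 and d-i < 8.
Range: 4 <= i <= 11.
H(11) = 8


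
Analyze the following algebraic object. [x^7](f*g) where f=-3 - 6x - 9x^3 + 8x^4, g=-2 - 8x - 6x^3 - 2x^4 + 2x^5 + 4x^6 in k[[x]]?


[x^7] = sum a_i*b_j, i+j=7
  -6*4=-24
  -9*-2=18
  8*-6=-48
Sum=-54


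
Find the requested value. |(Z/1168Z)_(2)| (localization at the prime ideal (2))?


2-primary part: 1168=2^4*73
Size=2^4=16


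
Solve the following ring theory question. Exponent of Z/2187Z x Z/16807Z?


Exponent = lcm of the cyclic orders; pairwise coprime => product.
3^7*7^5=2187*16807=36756909


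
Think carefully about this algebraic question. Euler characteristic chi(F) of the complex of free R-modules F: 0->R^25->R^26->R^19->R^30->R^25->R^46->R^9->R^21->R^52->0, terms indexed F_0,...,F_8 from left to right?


chi = sum (-1)^i * rank:
(-1)^0*25=25
(-1)^1*26=-26
(-1)^2*19=19
(-1)^3*30=-30
(-1)^4*25=25
(-1)^5*46=-46
(-1)^6*9=9
(-1)^7*21=-21
(-1)^8*52=52
chi=7


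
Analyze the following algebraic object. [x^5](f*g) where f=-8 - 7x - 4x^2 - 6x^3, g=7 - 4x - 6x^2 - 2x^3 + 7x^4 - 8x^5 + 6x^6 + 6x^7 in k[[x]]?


[x^5] = sum a_i*b_j, i+j=5
  -8*-8=64
  -7*7=-49
  -4*-2=8
  -6*-6=36
Sum=59


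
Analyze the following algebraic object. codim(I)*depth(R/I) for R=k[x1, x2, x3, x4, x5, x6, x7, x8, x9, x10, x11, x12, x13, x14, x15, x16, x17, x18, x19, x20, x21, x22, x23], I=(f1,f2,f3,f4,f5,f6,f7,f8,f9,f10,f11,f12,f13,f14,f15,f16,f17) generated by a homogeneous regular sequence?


codim=17, depth=dim(R/I)=23-17=6
Product=17*6=102


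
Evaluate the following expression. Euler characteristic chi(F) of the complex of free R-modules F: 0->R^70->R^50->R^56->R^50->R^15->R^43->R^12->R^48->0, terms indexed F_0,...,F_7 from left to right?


chi = sum (-1)^i * rank:
(-1)^0*70=70
(-1)^1*50=-50
(-1)^2*56=56
(-1)^3*50=-50
(-1)^4*15=15
(-1)^5*43=-43
(-1)^6*12=12
(-1)^7*48=-48
chi=-38


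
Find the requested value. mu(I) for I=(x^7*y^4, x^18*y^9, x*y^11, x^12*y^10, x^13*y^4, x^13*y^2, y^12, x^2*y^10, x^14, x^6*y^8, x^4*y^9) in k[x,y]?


Remove redundant (divisible by others).
x^18*y^9 redundant.
x^13*y^4 redundant.
x^12*y^10 redundant.
Min: x^14, x^13*y^2, x^7*y^4, x^6*y^8, x^4*y^9, x^2*y^10, x*y^11, y^12
Count=8


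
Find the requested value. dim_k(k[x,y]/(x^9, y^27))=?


Basis: x^i*y^j, i<9, j<27
9*27=243


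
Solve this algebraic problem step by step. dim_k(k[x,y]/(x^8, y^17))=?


Basis: x^i*y^j, i<8, j<17
8*17=136


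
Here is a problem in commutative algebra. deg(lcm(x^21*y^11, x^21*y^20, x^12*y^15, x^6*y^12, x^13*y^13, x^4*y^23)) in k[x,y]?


lcm = componentwise max:
x: max(21,21,12,6,13,4)=21
y: max(11,20,15,12,13,23)=23
Total=21+23=44


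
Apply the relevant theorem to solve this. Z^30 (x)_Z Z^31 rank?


rank(M(x)N) = rank(M)*rank(N)
30*31 = 930


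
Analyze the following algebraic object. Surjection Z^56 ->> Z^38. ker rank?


rank(ker) = 56-38 = 18
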